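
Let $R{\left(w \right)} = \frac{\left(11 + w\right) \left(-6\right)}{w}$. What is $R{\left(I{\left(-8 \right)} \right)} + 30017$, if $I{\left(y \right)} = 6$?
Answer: $30000$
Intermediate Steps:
$R{\left(w \right)} = \frac{-66 - 6 w}{w}$
$R{\left(I{\left(-8 \right)} \right)} + 30017 = \left(-6 - \frac{66}{6}\right) + 30017 = \left(-6 - 11\right) + 30017 = -17 + 30017 = 30000$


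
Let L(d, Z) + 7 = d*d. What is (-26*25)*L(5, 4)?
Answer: -11700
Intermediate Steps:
L(d, Z) = -7 + d**2 (L(d, Z) = -7 + d*d = -7 + d**2)
(-26*25)*L(5, 4) = (-26*25)*(-7 + 5**2) = -650*(-7 + 25) = -650*18 = -11700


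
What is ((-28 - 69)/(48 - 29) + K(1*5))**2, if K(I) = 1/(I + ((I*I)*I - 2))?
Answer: 153685609/5914624 ≈ 25.984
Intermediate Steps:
K(I) = 1/(-2 + I + I**3) (K(I) = 1/(I + (I**2*I - 2)) = 1/(I + (I**3 - 2)) = 1/(I + (-2 + I**3)) = 1/(-2 + I + I**3))
((-28 - 69)/(48 - 29) + K(1*5))**2 = ((-28 - 69)/(48 - 29) + 1/(-2 + 1*5 + (1*5)**3))**2 = (-97/19 + 1/(-2 + 5 + 5**3))**2 = (-97*1/19 + 1/(-2 + 5 + 125))**2 = (-97/19 + 1/128)**2 = (-12397/2432)**2 = 153685609/5914624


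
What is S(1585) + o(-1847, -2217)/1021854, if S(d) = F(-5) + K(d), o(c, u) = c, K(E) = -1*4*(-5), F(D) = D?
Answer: 15325963/1021854 ≈ 14.998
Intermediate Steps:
K(E) = 20 (K(E) = -4*(-5) = 20)
S(d) = 15 (S(d) = -5 + 20 = 15)
S(1585) + o(-1847, -2217)/1021854 = 15 - 1847/1021854 = 15325963/1021854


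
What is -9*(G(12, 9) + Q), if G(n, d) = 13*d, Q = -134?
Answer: 153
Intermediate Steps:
-9*(G(12, 9) + Q) = -9*(13*9 - 134) = -9*(117 - 134) = -9*(-17) = 153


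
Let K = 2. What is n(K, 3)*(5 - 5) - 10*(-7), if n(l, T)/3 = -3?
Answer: 70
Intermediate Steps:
n(l, T) = -9 (n(l, T) = 3*(-3) = -9)
n(K, 3)*(5 - 5) - 10*(-7) = -9*(5 - 5) - 10*(-7) = -9*0 + 70 = 0 + 70 = 70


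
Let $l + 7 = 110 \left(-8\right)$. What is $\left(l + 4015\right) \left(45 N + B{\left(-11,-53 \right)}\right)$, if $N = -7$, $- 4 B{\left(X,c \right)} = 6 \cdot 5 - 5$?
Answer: $-1004870$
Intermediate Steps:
$B{\left(X,c \right)} = - \frac{25}{4}$ ($B{\left(X,c \right)} = - \frac{6 \cdot 5 - 5}{4} = - \frac{30 - 5}{4} = \left(- \frac{1}{4}\right) 25 = - \frac{25}{4}$)
$l = -887$ ($l = -7 + 110 \left(-8\right) = -7 - 880 = -887$)
$\left(l + 4015\right) \left(45 N + B{\left(-11,-53 \right)}\right) = \left(-887 + 4015\right) \left(45 \left(-7\right) - \frac{25}{4}\right) = 3128 \left(-315 - \frac{25}{4}\right) = 3128 \left(- \frac{1285}{4}\right) = -1004870$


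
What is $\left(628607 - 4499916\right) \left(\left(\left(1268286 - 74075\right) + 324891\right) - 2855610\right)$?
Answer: $5174035448972$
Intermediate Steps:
$\left(628607 - 4499916\right) \left(\left(\left(1268286 - 74075\right) + 324891\right) - 2855610\right) = - 3871309 \left(\left(\left(1268286 - 74075\right) + 324891\right) - 2855610\right) = - 3871309 \left(\left(1194211 + 324891\right) - 2855610\right) = - 3871309 \left(1519102 - 2855610\right) = \left(-3871309\right) \left(-1336508\right) = 5174035448972$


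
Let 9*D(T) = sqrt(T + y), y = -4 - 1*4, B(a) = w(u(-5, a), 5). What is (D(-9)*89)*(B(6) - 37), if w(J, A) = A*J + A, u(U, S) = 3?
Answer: -1513*I*sqrt(17)/9 ≈ -693.14*I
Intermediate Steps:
w(J, A) = A + A*J
B(a) = 20 (B(a) = 5*(1 + 3) = 5*4 = 20)
y = -8 (y = -4 - 4 = -8)
D(T) = sqrt(-8 + T)/9 (D(T) = sqrt(T - 8)/9 = sqrt(-8 + T)/9)
(D(-9)*89)*(B(6) - 37) = ((sqrt(-8 - 9)/9)*89)*(20 - 37) = ((sqrt(-17)/9)*89)*(-17) = (((I*sqrt(17))/9)*89)*(-17) = ((I*sqrt(17)/9)*89)*(-17) = (89*I*sqrt(17)/9)*(-17) = -1513*I*sqrt(17)/9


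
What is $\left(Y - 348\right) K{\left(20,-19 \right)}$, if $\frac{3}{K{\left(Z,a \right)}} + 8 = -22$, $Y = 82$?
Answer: $\frac{133}{5} \approx 26.6$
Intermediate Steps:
$K{\left(Z,a \right)} = - \frac{1}{10}$ ($K{\left(Z,a \right)} = \frac{3}{-8 - 22} = \frac{3}{-30} = 3 \left(- \frac{1}{30}\right) = - \frac{1}{10}$)
$\left(Y - 348\right) K{\left(20,-19 \right)} = \left(82 - 348\right) \left(- \frac{1}{10}\right) = \left(-266\right) \left(- \frac{1}{10}\right) = \frac{133}{5}$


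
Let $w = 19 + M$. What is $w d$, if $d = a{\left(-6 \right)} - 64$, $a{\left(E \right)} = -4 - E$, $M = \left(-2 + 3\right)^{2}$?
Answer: $-1240$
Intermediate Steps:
$M = 1$ ($M = 1^{2} = 1$)
$w = 20$ ($w = 19 + 1 = 20$)
$d = -62$ ($d = \left(-4 - -6\right) - 64 = \left(-4 + 6\right) - 64 = 2 - 64 = -62$)
$w d = 20 \left(-62\right) = -1240$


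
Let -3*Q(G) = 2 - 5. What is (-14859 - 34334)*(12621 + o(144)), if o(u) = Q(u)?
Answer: -620914046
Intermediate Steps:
Q(G) = 1 (Q(G) = -(2 - 5)/3 = -1/3*(-3) = 1)
o(u) = 1
(-14859 - 34334)*(12621 + o(144)) = (-14859 - 34334)*(12621 + 1) = -49193*12622 = -620914046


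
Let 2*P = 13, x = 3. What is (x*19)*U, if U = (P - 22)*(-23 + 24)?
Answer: -1767/2 ≈ -883.50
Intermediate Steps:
P = 13/2 (P = (1/2)*13 = 13/2 ≈ 6.5000)
U = -31/2 (U = (13/2 - 22)*(-23 + 24) = -31/2*1 = -31/2 ≈ -15.500)
(x*19)*U = (3*19)*(-31/2) = 57*(-31/2) = -1767/2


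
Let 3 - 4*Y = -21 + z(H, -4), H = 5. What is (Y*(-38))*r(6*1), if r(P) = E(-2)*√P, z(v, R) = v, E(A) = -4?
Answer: 722*√6 ≈ 1768.5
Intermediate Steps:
r(P) = -4*√P
Y = 19/4 (Y = ¾ - (-21 + 5)/4 = ¾ - ¼*(-16) = ¾ + 4 = 19/4 ≈ 4.7500)
(Y*(-38))*r(6*1) = ((19/4)*(-38))*(-4*√6) = -(-722)*√6 = 722*√6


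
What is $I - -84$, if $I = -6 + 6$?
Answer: $84$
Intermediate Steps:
$I = 0$
$I - -84 = 0 - -84 = 0 + 84 = 84$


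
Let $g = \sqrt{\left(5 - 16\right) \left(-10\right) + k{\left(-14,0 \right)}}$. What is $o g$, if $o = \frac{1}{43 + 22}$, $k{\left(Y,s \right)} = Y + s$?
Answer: $\frac{4 \sqrt{6}}{65} \approx 0.15074$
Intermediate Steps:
$o = \frac{1}{65} \approx 0.015385$
$g = 4 \sqrt{6}$ ($g = \sqrt{\left(5 - 16\right) \left(-10\right) + \left(-14 + 0\right)} = \sqrt{\left(-11\right) \left(-10\right) - 14} = \sqrt{110 - 14} = \sqrt{96} = 4 \sqrt{6} \approx 9.798$)
$o g = \frac{4 \sqrt{6}}{65}$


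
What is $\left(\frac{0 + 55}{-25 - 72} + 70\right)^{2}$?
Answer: $\frac{45360225}{9409} \approx 4820.9$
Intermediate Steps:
$\left(\frac{0 + 55}{-25 - 72} + 70\right)^{2} = \left(\frac{55}{-97} + 70\right)^{2} = \left(55 \left(- \frac{1}{97}\right) + 70\right)^{2} = \left(- \frac{55}{97} + 70\right)^{2} = \left(\frac{6735}{97}\right)^{2} = \frac{45360225}{9409}$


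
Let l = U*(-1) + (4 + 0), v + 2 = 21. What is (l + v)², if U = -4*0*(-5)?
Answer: 529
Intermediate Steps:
U = 0 (U = 0*(-5) = 0)
v = 19 (v = -2 + 21 = 19)
l = 4 (l = 0*(-1) + (4 + 0) = 0 + 4 = 4)
(l + v)² = (4 + 19)² = 23² = 529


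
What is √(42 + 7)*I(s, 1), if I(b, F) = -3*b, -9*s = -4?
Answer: -28/3 ≈ -9.3333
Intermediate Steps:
s = 4/9 (s = -⅑*(-4) = 4/9 ≈ 0.44444)
√(42 + 7)*I(s, 1) = √(42 + 7)*(-3*4/9) = √49*(-4/3) = 7*(-4/3) = -28/3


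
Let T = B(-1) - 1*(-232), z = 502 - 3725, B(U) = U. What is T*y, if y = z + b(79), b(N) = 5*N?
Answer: -653268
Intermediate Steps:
z = -3223
T = 231 (T = -1 - 1*(-232) = -1 + 232 = 231)
y = -2828 (y = -3223 + 5*79 = -3223 + 395 = -2828)
T*y = 231*(-2828) = -653268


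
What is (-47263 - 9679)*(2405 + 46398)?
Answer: -2778940426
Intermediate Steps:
(-47263 - 9679)*(2405 + 46398) = -56942*48803 = -2778940426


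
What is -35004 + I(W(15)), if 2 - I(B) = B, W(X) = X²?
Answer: -35227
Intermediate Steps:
I(B) = 2 - B
-35004 + I(W(15)) = -35004 + (2 - 1*15²) = -35004 + (2 - 1*225) = -35004 + (2 - 225) = -35004 - 223 = -35227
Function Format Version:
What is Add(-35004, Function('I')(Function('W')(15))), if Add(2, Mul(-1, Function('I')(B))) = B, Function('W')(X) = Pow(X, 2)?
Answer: -35227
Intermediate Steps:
Function('I')(B) = Add(2, Mul(-1, B))
Add(-35004, Function('I')(Function('W')(15))) = Add(-35004, Add(2, Mul(-1, Pow(15, 2)))) = Add(-35004, Add(2, Mul(-1, 225))) = Add(-35004, Add(2, -225)) = Add(-35004, -223) = -35227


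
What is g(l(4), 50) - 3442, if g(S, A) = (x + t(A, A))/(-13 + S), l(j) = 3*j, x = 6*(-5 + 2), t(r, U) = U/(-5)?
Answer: -3414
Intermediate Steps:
t(r, U) = -U/5 (t(r, U) = U*(-⅕) = -U/5)
x = -18 (x = 6*(-3) = -18)
g(S, A) = (-18 - A/5)/(-13 + S)
g(l(4), 50) - 3442 = (-90 - 1*50)/(5*(-13 + 3*4)) - 3442 = (-90 - 50)/(5*(-13 + 12)) - 3442 = (⅕)*(-140)/(-1) - 3442 = (⅕)*(-1)*(-140) - 3442 = 28 - 3442 = -3414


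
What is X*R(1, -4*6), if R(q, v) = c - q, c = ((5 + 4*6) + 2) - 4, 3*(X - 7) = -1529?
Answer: -39208/3 ≈ -13069.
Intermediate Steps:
X = -1508/3 (X = 7 + (⅓)*(-1529) = 7 - 1529/3 = -1508/3 ≈ -502.67)
c = 27 (c = ((5 + 24) + 2) - 4 = (29 + 2) - 4 = 31 - 4 = 27)
R(q, v) = 27 - q
X*R(1, -4*6) = -1508*(27 - 1*1)/3 = -1508*(27 - 1)/3 = -1508/3*26 = -39208/3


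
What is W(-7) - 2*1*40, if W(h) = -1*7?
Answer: -87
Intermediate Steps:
W(h) = -7
W(-7) - 2*1*40 = -7 - 2*1*40 = -7 - 2*40 = -7 - 80 = -87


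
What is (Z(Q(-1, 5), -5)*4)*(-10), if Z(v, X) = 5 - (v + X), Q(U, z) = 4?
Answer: -240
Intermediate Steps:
Z(v, X) = 5 - X - v (Z(v, X) = 5 - (X + v) = 5 + (-X - v) = 5 - X - v)
(Z(Q(-1, 5), -5)*4)*(-10) = ((5 - 1*(-5) - 1*4)*4)*(-10) = ((5 + 5 - 4)*4)*(-10) = (6*4)*(-10) = 24*(-10) = -240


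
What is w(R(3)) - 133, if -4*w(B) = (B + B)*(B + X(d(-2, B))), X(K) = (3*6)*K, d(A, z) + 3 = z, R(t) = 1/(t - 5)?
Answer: -1191/8 ≈ -148.88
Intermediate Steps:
R(t) = 1/(-5 + t)
d(A, z) = -3 + z
X(K) = 18*K
w(B) = -B*(-54 + 19*B)/2 (w(B) = -(B + B)*(B + 18*(-3 + B))/4 = -2*B*(B + (-54 + 18*B))/4 = -2*B*(-54 + 19*B)/4 = -B*(-54 + 19*B)/2)
w(R(3)) - 133 = (54 - 19/(-5 + 3))/(2*(-5 + 3)) - 133 = (½)*(54 - 19/(-2))/(-2) - 133 = (½)*(-½)*(54 - 19*(-½)) - 133 = (½)*(-½)*(54 + 19/2) - 133 = (½)*(-½)*(127/2) - 133 = -127/8 - 133 = -1191/8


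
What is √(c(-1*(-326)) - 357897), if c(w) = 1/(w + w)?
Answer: I*√38035861409/326 ≈ 598.25*I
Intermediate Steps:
c(w) = 1/(2*w)
√(c(-1*(-326)) - 357897) = √(1/(2*((-1*(-326)))) - 357897) = √((½)/326 - 357897) = √((½)*(1/326) - 357897) = √(1/652 - 357897) = √(-233348843/652) = I*√38035861409/326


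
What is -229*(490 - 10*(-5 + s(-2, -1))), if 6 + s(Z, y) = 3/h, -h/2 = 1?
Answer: -140835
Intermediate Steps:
h = -2 (h = -2*1 = -2)
s(Z, y) = -15/2 (s(Z, y) = -6 + 3/(-2) = -6 + 3*(-½) = -6 - 3/2 = -15/2)
-229*(490 - 10*(-5 + s(-2, -1))) = -229*(490 - 10*(-5 - 15/2)) = -229*(490 - 10*(-25/2)) = -229*(490 + 125) = -229*615 = -140835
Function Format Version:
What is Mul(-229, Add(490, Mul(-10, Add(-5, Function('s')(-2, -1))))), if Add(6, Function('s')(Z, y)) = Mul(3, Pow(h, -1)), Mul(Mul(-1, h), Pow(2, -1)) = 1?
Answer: -140835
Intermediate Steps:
h = -2 (h = Mul(-2, 1) = -2)
Function('s')(Z, y) = Rational(-15, 2) (Function('s')(Z, y) = Add(-6, Mul(3, Pow(-2, -1))) = Add(-6, Mul(3, Rational(-1, 2))) = Add(-6, Rational(-3, 2)) = Rational(-15, 2))
Mul(-229, Add(490, Mul(-10, Add(-5, Function('s')(-2, -1))))) = Mul(-229, Add(490, Mul(-10, Add(-5, Rational(-15, 2))))) = Mul(-229, Add(490, Mul(-10, Rational(-25, 2)))) = Mul(-229, Add(490, 125)) = Mul(-229, 615) = -140835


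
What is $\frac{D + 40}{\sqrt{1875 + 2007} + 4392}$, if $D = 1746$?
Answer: $\frac{1307352}{3214297} - \frac{893 \sqrt{3882}}{9642891} \approx 0.40096$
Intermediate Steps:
$\frac{D + 40}{\sqrt{1875 + 2007} + 4392} = \frac{1746 + 40}{\sqrt{1875 + 2007} + 4392} = \frac{1786}{\sqrt{3882} + 4392} = \frac{1786}{4392 + \sqrt{3882}}$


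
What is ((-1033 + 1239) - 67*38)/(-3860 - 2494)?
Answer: 130/353 ≈ 0.36827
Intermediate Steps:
((-1033 + 1239) - 67*38)/(-3860 - 2494) = (206 - 2546)/(-6354) = -2340*(-1/6354) = 130/353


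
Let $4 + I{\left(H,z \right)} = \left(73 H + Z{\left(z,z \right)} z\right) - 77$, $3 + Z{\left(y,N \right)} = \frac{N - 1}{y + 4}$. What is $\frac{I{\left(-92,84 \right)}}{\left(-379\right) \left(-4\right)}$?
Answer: $- \frac{153335}{33352} \approx -4.5975$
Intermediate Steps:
$Z{\left(y,N \right)} = -3 + \frac{-1 + N}{4 + y}$ ($Z{\left(y,N \right)} = -3 + \frac{N - 1}{y + 4} = -3 + \frac{-1 + N}{4 + y}$)
$I{\left(H,z \right)} = -81 + 73 H + \frac{z \left(-13 - 2 z\right)}{4 + z}$ ($I{\left(H,z \right)} = -4 - \left(77 - 73 H - \frac{-13 + z - 3 z}{4 + z} z\right) = -4 - \left(77 - 73 H - \frac{-13 - 2 z}{4 + z} z\right) = -4 - \left(77 - 73 H - \frac{z \left(-13 - 2 z\right)}{4 + z}\right) = -4 + \left(-77 + 73 H + \frac{z \left(-13 - 2 z\right)}{4 + z}\right) = -81 + 73 H + \frac{z \left(-13 - 2 z\right)}{4 + z}$)
$\frac{I{\left(-92,84 \right)}}{\left(-379\right) \left(-4\right)} = \frac{\frac{1}{4 + 84} \left(\left(-81 + 73 \left(-92\right)\right) \left(4 + 84\right) - 84 \left(13 + 2 \cdot 84\right)\right)}{\left(-379\right) \left(-4\right)} = \frac{\frac{1}{88} \left(\left(-81 - 6716\right) 88 - 84 \left(13 + 168\right)\right)}{1516} = \frac{\left(-6797\right) 88 - 84 \cdot 181}{88} \cdot \frac{1}{1516} = \frac{-598136 - 15204}{88} \cdot \frac{1}{1516} = \frac{1}{88} \left(-613340\right) \frac{1}{1516} = \left(- \frac{153335}{22}\right) \frac{1}{1516} = - \frac{153335}{33352}$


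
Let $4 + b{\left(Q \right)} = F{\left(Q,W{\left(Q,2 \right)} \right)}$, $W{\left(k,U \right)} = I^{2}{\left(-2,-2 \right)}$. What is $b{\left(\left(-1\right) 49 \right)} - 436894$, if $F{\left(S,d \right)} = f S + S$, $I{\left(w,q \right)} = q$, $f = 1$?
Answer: $-436996$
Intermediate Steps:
$W{\left(k,U \right)} = 4$ ($W{\left(k,U \right)} = \left(-2\right)^{2} = 4$)
$F{\left(S,d \right)} = 2 S$ ($F{\left(S,d \right)} = 1 S + S = S + S = 2 S$)
$b{\left(Q \right)} = -4 + 2 Q$
$b{\left(\left(-1\right) 49 \right)} - 436894 = \left(-4 + 2 \left(\left(-1\right) 49\right)\right) - 436894 = \left(-4 + 2 \left(-49\right)\right) - 436894 = \left(-4 - 98\right) - 436894 = -102 - 436894 = -436996$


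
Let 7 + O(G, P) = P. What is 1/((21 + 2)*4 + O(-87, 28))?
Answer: 1/113 ≈ 0.0088496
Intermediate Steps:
O(G, P) = -7 + P
1/((21 + 2)*4 + O(-87, 28)) = 1/((21 + 2)*4 + (-7 + 28)) = 1/(23*4 + 21) = 1/(92 + 21) = 1/113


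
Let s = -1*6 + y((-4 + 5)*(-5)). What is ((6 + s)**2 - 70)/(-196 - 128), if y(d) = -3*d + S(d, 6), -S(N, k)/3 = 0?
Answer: -155/324 ≈ -0.47839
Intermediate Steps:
S(N, k) = 0 (S(N, k) = -3*0 = 0)
y(d) = -3*d (y(d) = -3*d + 0 = -3*d)
s = 9 (s = -1*6 - 3*(-4 + 5)*(-5) = -6 - 3*(-5) = -6 + 15 = 9)
((6 + s)**2 - 70)/(-196 - 128) = ((6 + 9)**2 - 70)/(-196 - 128) = (15**2 - 70)/(-324) = (225 - 70)*(-1/324) = 155*(-1/324) = -155/324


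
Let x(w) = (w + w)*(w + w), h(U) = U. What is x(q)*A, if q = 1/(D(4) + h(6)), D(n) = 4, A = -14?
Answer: -14/25 ≈ -0.56000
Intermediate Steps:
q = ⅒ (q = 1/(4 + 6) = 1/10 = ⅒ ≈ 0.10000)
x(w) = 4*w² (x(w) = (2*w)*(2*w) = 4*w²)
x(q)*A = (4*(⅒)²)*(-14) = (4*(1/100))*(-14) = (1/25)*(-14) = -14/25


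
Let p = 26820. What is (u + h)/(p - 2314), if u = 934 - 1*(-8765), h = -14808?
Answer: -5109/24506 ≈ -0.20848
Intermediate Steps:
u = 9699 (u = 934 + 8765 = 9699)
(u + h)/(p - 2314) = (9699 - 14808)/(26820 - 2314) = -5109/24506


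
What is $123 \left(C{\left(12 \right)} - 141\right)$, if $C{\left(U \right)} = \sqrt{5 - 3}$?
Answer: $-17343 + 123 \sqrt{2} \approx -17169.0$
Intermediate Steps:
$C{\left(U \right)} = \sqrt{2}$
$123 \left(C{\left(12 \right)} - 141\right) = 123 \left(\sqrt{2} - 141\right) = 123 \left(-141 + \sqrt{2}\right) = -17343 + 123 \sqrt{2}$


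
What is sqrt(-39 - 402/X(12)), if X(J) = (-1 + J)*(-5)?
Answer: I*sqrt(95865)/55 ≈ 5.6295*I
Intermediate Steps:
X(J) = 5 - 5*J
sqrt(-39 - 402/X(12)) = sqrt(-39 - 402/(5 - 5*12)) = sqrt(-39 - 402/(5 - 60)) = sqrt(-39 - 402/(-55)) = sqrt(-39 - 402*(-1/55)) = sqrt(-39 + 402/55) = sqrt(-1743/55) = I*sqrt(95865)/55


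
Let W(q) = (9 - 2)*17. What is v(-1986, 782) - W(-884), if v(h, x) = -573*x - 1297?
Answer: -449502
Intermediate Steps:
W(q) = 119 (W(q) = 7*17 = 119)
v(h, x) = -1297 - 573*x
v(-1986, 782) - W(-884) = (-1297 - 573*782) - 1*119 = (-1297 - 448086) - 119 = -449383 - 119 = -449502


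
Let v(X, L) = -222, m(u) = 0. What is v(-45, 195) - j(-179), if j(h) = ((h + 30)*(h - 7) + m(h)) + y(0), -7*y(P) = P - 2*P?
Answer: -27936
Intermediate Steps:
y(P) = P/7 (y(P) = -(P - 2*P)/7 = -(-1)*P/7 = P/7)
j(h) = (-7 + h)*(30 + h) (j(h) = ((h + 30)*(h - 7) + 0) + (⅐)*0 = ((30 + h)*(-7 + h) + 0) + 0 = ((-7 + h)*(30 + h) + 0) + 0 = (-7 + h)*(30 + h) + 0 = (-7 + h)*(30 + h))
v(-45, 195) - j(-179) = -222 - (-210 + (-179)² + 23*(-179)) = -222 - (-210 + 32041 - 4117) = -222 - 1*27714 = -222 - 27714 = -27936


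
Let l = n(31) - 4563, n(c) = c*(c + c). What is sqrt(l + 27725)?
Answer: 2*sqrt(6271) ≈ 158.38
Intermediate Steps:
n(c) = 2*c**2 (n(c) = c*(2*c) = 2*c**2)
l = -2641 (l = 2*31**2 - 4563 = 2*961 - 4563 = 1922 - 4563 = -2641)
sqrt(l + 27725) = sqrt(-2641 + 27725) = sqrt(25084) = 2*sqrt(6271)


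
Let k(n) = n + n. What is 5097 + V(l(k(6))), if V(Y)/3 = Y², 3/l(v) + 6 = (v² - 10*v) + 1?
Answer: 1840044/361 ≈ 5097.1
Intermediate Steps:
k(n) = 2*n
l(v) = 3/(-5 + v² - 10*v) (l(v) = 3/(-6 + ((v² - 10*v) + 1)) = 3/(-6 + (1 + v² - 10*v)) = 3/(-5 + v² - 10*v))
V(Y) = 3*Y²
5097 + V(l(k(6))) = 5097 + 3*(3/(-5 + (2*6)² - 20*6))² = 5097 + 3*(3/(-5 + 12² - 10*12))² = 5097 + 3*(3/(-5 + 144 - 120))² = 5097 + 3*(3/19)² = 5097 + 3*(9/361) = 5097 + 27/361 = 1840044/361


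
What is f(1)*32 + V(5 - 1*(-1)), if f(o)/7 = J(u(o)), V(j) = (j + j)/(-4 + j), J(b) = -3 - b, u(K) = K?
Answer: -890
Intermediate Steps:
V(j) = 2*j/(-4 + j) (V(j) = (2*j)/(-4 + j) = 2*j/(-4 + j))
f(o) = -21 - 7*o (f(o) = 7*(-3 - o) = -21 - 7*o)
f(1)*32 + V(5 - 1*(-1)) = (-21 - 7*1)*32 + 2*(5 - 1*(-1))/(-4 + (5 - 1*(-1))) = (-21 - 7)*32 + 2*(5 + 1)/(-4 + (5 + 1)) = -28*32 + 2*6/(-4 + 6) = -896 + 2*6/2 = -896 + 2*6*(1/2) = -896 + 6 = -890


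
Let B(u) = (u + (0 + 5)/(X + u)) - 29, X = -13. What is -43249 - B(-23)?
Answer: -1555087/36 ≈ -43197.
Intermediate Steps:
B(u) = -29 + u + 5/(-13 + u) (B(u) = (u + (0 + 5)/(-13 + u)) - 29 = (u + 5/(-13 + u)) - 29 = -29 + u + 5/(-13 + u))
-43249 - B(-23) = -43249 - (382 + (-23)² - 42*(-23))/(-13 - 23) = -43249 - (382 + 529 + 966)/(-36) = -43249 - (-1)*1877/36 = -43249 - 1*(-1877/36) = -43249 + 1877/36 = -1555087/36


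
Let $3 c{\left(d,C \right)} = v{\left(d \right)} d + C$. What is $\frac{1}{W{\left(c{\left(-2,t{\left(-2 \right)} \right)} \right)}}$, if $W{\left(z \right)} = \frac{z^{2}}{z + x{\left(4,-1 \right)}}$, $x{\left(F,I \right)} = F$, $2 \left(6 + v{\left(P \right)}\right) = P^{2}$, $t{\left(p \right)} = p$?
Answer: $\frac{3}{2} \approx 1.5$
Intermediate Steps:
$v{\left(P \right)} = -6 + \frac{P^{2}}{2}$
$c{\left(d,C \right)} = \frac{C}{3} + \frac{d \left(-6 + \frac{d^{2}}{2}\right)}{3}$ ($c{\left(d,C \right)} = \frac{\left(-6 + \frac{d^{2}}{2}\right) d + C}{3} = \frac{d \left(-6 + \frac{d^{2}}{2}\right) + C}{3} = \frac{C + d \left(-6 + \frac{d^{2}}{2}\right)}{3} = \frac{C}{3} + \frac{d \left(-6 + \frac{d^{2}}{2}\right)}{3}$)
$W{\left(z \right)} = \frac{z^{2}}{4 + z}$ ($W{\left(z \right)} = \frac{z^{2}}{z + 4} = \frac{z^{2}}{4 + z}$)
$\frac{1}{W{\left(c{\left(-2,t{\left(-2 \right)} \right)} \right)}} = \frac{1}{\left(\frac{1}{3} \left(-2\right) + \frac{1}{6} \left(-2\right) \left(-12 + \left(-2\right)^{2}\right)\right)^{2} \frac{1}{4 + \left(\frac{1}{3} \left(-2\right) + \frac{1}{6} \left(-2\right) \left(-12 + \left(-2\right)^{2}\right)\right)}} = \frac{1}{\left(- \frac{2}{3} + \frac{1}{6} \left(-2\right) \left(-12 + 4\right)\right)^{2} \frac{1}{4 - \left(\frac{2}{3} + \frac{-12 + 4}{3}\right)}} = \frac{1}{\left(- \frac{2}{3} + \frac{1}{6} \left(-2\right) \left(-8\right)\right)^{2} \frac{1}{4 - \left(\frac{2}{3} + \frac{1}{3} \left(-8\right)\right)}} = \frac{1}{\left(- \frac{2}{3} + \frac{8}{3}\right)^{2} \frac{1}{4 + \left(- \frac{2}{3} + \frac{8}{3}\right)}} = \frac{1}{2^{2} \frac{1}{4 + 2}} = \frac{1}{4 \cdot \frac{1}{6}} = \frac{1}{\frac{2}{3}} = \frac{3}{2}$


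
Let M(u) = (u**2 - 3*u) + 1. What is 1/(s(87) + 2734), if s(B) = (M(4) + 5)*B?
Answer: 1/3604 ≈ 0.00027747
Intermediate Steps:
M(u) = 1 + u**2 - 3*u
s(B) = 10*B (s(B) = ((1 + 4**2 - 3*4) + 5)*B = ((1 + 16 - 12) + 5)*B = (5 + 5)*B = 10*B)
1/(s(87) + 2734) = 1/(10*87 + 2734) = 1/(870 + 2734) = 1/3604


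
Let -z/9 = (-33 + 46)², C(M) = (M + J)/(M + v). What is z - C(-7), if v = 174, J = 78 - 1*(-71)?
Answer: -254149/167 ≈ -1521.8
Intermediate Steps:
J = 149 (J = 78 + 71 = 149)
C(M) = (149 + M)/(174 + M) (C(M) = (M + 149)/(M + 174) = (149 + M)/(174 + M))
z = -1521 (z = -9*(-33 + 46)² = -9*13² = -9*169 = -1521)
z - C(-7) = -1521 - (149 - 7)/(174 - 7) = -1521 - 142/167 = -254149/167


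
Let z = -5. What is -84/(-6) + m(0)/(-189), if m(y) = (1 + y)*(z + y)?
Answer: 2651/189 ≈ 14.026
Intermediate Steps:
m(y) = (1 + y)*(-5 + y)
-84/(-6) + m(0)/(-189) = -84/(-6) + (-5 + 0² - 4*0)/(-189) = -84*(-⅙) + (-5 + 0 + 0)*(-1/189) = 14 - 5*(-1/189) = 14 + 5/189 = 2651/189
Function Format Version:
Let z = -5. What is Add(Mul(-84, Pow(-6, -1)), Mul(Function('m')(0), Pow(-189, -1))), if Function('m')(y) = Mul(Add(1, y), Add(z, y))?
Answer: Rational(2651, 189) ≈ 14.026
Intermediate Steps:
Function('m')(y) = Mul(Add(1, y), Add(-5, y))
Add(Mul(-84, Pow(-6, -1)), Mul(Function('m')(0), Pow(-189, -1))) = Add(Mul(-84, Pow(-6, -1)), Mul(Add(-5, Pow(0, 2), Mul(-4, 0)), Pow(-189, -1))) = Add(Mul(-84, Rational(-1, 6)), Mul(Add(-5, 0, 0), Rational(-1, 189))) = Add(14, Mul(-5, Rational(-1, 189))) = Add(14, Rational(5, 189)) = Rational(2651, 189)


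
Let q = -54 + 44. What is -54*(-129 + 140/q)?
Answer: 7722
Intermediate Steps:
q = -10
-54*(-129 + 140/q) = -54*(-129 + 140/(-10)) = -54*(-129 + 140*(-⅒)) = -54*(-129 - 14) = -54*(-143) = 7722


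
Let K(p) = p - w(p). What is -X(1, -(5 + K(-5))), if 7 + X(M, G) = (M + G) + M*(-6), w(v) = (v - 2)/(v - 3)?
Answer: 89/8 ≈ 11.125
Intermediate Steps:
w(v) = (-2 + v)/(-3 + v)
K(p) = p - (-2 + p)/(-3 + p)
X(M, G) = -7 + G - 5*M (X(M, G) = -7 + ((M + G) + M*(-6)) = -7 + ((G + M) - 6*M) = -7 + (G - 5*M) = -7 + G - 5*M)
-X(1, -(5 + K(-5))) = -(-7 - (5 + (2 - 1*(-5) - 5*(-3 - 5))/(-3 - 5)) - 5*1) = -(-7 - (5 + (2 + 5 - 5*(-8))/(-8)) - 5) = -(-7 - (5 - (2 + 5 + 40)/8) - 5) = -(-7 - (5 - ⅛*47) - 5) = -(-7 - (5 - 47/8) - 5) = -(-7 - 1*(-7/8) - 5) = -(-7 + 7/8 - 5) = -1*(-89/8) = 89/8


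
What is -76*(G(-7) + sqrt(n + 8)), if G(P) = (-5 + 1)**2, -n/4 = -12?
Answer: -1216 - 152*sqrt(14) ≈ -1784.7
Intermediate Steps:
n = 48 (n = -4*(-12) = 48)
G(P) = 16 (G(P) = (-4)**2 = 16)
-76*(G(-7) + sqrt(n + 8)) = -76*(16 + sqrt(48 + 8)) = -76*(16 + sqrt(56)) = -76*(16 + 2*sqrt(14)) = -1216 - 152*sqrt(14)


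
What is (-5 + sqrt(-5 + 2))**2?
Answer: (5 - I*sqrt(3))**2 ≈ 22.0 - 17.32*I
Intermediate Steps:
(-5 + sqrt(-5 + 2))**2 = (-5 + sqrt(-3))**2 = (-5 + I*sqrt(3))**2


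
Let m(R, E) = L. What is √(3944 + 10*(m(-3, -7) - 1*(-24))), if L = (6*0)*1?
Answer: 2*√1046 ≈ 64.684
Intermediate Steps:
L = 0 (L = 0*1 = 0)
m(R, E) = 0
√(3944 + 10*(m(-3, -7) - 1*(-24))) = √(3944 + 10*(0 - 1*(-24))) = √(3944 + 10*(0 + 24)) = √(3944 + 10*24) = √(3944 + 240) = √4184 = 2*√1046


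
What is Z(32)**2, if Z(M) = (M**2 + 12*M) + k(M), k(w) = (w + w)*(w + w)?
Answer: 30294016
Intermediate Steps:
k(w) = 4*w**2 (k(w) = (2*w)*(2*w) = 4*w**2)
Z(M) = 5*M**2 + 12*M (Z(M) = (M**2 + 12*M) + 4*M**2 = 5*M**2 + 12*M)
Z(32)**2 = (32*(12 + 5*32))**2 = (32*(12 + 160))**2 = (32*172)**2 = 5504**2 = 30294016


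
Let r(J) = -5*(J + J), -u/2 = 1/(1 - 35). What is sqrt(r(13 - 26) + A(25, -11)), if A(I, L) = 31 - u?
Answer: 12*sqrt(323)/17 ≈ 12.686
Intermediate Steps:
u = 1/17 (u = -2/(1 - 35) = -2/(-34) = -2*(-1/34) = 1/17 ≈ 0.058824)
A(I, L) = 526/17 (A(I, L) = 31 - 1*1/17 = 31 - 1/17 = 526/17)
r(J) = -10*J
sqrt(r(13 - 26) + A(25, -11)) = sqrt(-10*(13 - 26) + 526/17) = sqrt(-10*(-13) + 526/17) = sqrt(130 + 526/17) = sqrt(2736/17) = 12*sqrt(323)/17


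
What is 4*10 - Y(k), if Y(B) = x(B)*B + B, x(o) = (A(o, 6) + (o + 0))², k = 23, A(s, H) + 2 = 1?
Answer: -11115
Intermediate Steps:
A(s, H) = -1 (A(s, H) = -2 + 1 = -1)
x(o) = (-1 + o)² (x(o) = (-1 + (o + 0))² = (-1 + o)²)
Y(B) = B + B*(-1 + B)² (Y(B) = (-1 + B)²*B + B = B*(-1 + B)² + B = B + B*(-1 + B)²)
4*10 - Y(k) = 4*10 - 23*(1 + (-1 + 23)²) = 40 - 23*(1 + 22²) = 40 - 23*(1 + 484) = 40 - 23*485 = 40 - 1*11155 = 40 - 11155 = -11115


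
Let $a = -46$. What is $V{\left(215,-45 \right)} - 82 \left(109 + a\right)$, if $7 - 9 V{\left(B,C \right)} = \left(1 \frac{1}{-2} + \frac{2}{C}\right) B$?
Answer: $- \frac{834659}{162} \approx -5152.2$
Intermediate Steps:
$V{\left(B,C \right)} = \frac{7}{9} - \frac{B \left(- \frac{1}{2} + \frac{2}{C}\right)}{9}$ ($V{\left(B,C \right)} = \frac{7}{9} - \frac{\left(1 \frac{1}{-2} + \frac{2}{C}\right) B}{9} = \frac{7}{9} - \frac{\left(1 \left(- \frac{1}{2}\right) + \frac{2}{C}\right) B}{9} = \frac{7}{9} - \frac{\left(- \frac{1}{2} + \frac{2}{C}\right) B}{9} = \frac{7}{9} - \frac{B \left(- \frac{1}{2} + \frac{2}{C}\right)}{9}$)
$V{\left(215,-45 \right)} - 82 \left(109 + a\right) = \frac{\left(-4\right) 215 - 45 \left(14 + 215\right)}{18 \left(-45\right)} - 82 \left(109 - 46\right) = \frac{1}{18} \left(- \frac{1}{45}\right) \left(-860 - 10305\right) - 5166 = \frac{1}{18} \left(- \frac{1}{45}\right) \left(-11165\right) - 5166 = \frac{2233}{162} - 5166 = - \frac{834659}{162}$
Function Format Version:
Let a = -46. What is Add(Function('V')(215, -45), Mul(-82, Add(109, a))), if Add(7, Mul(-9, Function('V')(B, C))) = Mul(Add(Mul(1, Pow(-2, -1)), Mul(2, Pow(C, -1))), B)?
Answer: Rational(-834659, 162) ≈ -5152.2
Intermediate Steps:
Function('V')(B, C) = Add(Rational(7, 9), Mul(Rational(-1, 9), B, Add(Rational(-1, 2), Mul(2, Pow(C, -1))))) (Function('V')(B, C) = Add(Rational(7, 9), Mul(Rational(-1, 9), Mul(Add(Mul(1, Pow(-2, -1)), Mul(2, Pow(C, -1))), B))) = Add(Rational(7, 9), Mul(Rational(-1, 9), Mul(Add(Mul(1, Rational(-1, 2)), Mul(2, Pow(C, -1))), B))) = Add(Rational(7, 9), Mul(Rational(-1, 9), Mul(Add(Rational(-1, 2), Mul(2, Pow(C, -1))), B))) = Add(Rational(7, 9), Mul(Rational(-1, 9), Mul(B, Add(Rational(-1, 2), Mul(2, Pow(C, -1)))))) = Add(Rational(7, 9), Mul(Rational(-1, 9), B, Add(Rational(-1, 2), Mul(2, Pow(C, -1))))))
Add(Function('V')(215, -45), Mul(-82, Add(109, a))) = Add(Mul(Rational(1, 18), Pow(-45, -1), Add(Mul(-4, 215), Mul(-45, Add(14, 215)))), Mul(-82, Add(109, -46))) = Add(Mul(Rational(1, 18), Rational(-1, 45), Add(-860, Mul(-45, 229))), Mul(-82, 63)) = Add(Mul(Rational(1, 18), Rational(-1, 45), Add(-860, -10305)), -5166) = Add(Mul(Rational(1, 18), Rational(-1, 45), -11165), -5166) = Add(Rational(2233, 162), -5166) = Rational(-834659, 162)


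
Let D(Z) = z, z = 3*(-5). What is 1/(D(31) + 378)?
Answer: 1/363 ≈ 0.0027548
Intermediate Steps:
z = -15
D(Z) = -15
1/(D(31) + 378) = 1/(-15 + 378) = 1/363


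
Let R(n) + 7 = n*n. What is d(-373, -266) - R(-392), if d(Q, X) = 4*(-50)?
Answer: -153857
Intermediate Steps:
d(Q, X) = -200
R(n) = -7 + n² (R(n) = -7 + n*n = -7 + n²)
d(-373, -266) - R(-392) = -200 - (-7 + (-392)²) = -200 - (-7 + 153664) = -200 - 1*153657 = -200 - 153657 = -153857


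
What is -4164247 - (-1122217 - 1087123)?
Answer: -1954907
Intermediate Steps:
-4164247 - (-1122217 - 1087123) = -4164247 - 1*(-2209340) = -4164247 + 2209340 = -1954907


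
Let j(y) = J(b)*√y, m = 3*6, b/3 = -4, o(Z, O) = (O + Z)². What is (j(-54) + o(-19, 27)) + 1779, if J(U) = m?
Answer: 1843 + 54*I*√6 ≈ 1843.0 + 132.27*I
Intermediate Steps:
b = -12 (b = 3*(-4) = -12)
m = 18
J(U) = 18
j(y) = 18*√y
(j(-54) + o(-19, 27)) + 1779 = (18*√(-54) + (27 - 19)²) + 1779 = (18*(3*I*√6) + 8²) + 1779 = (54*I*√6 + 64) + 1779 = (64 + 54*I*√6) + 1779 = 1843 + 54*I*√6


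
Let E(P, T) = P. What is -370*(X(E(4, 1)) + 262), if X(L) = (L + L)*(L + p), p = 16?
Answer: -156140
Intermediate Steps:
X(L) = 2*L*(16 + L) (X(L) = (L + L)*(L + 16) = (2*L)*(16 + L) = 2*L*(16 + L))
-370*(X(E(4, 1)) + 262) = -370*(2*4*(16 + 4) + 262) = -370*(2*4*20 + 262) = -370*(160 + 262) = -370*422 = -156140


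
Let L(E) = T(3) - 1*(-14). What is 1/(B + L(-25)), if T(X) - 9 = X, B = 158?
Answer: 1/184 ≈ 0.0054348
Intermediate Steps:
T(X) = 9 + X
L(E) = 26 (L(E) = (9 + 3) - 1*(-14) = 12 + 14 = 26)
1/(B + L(-25)) = 1/(158 + 26) = 1/184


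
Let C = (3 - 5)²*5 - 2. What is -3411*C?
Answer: -61398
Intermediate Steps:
C = 18 (C = (-2)²*5 - 2 = 4*5 - 2 = 20 - 2 = 18)
-3411*C = -3411*18 = -61398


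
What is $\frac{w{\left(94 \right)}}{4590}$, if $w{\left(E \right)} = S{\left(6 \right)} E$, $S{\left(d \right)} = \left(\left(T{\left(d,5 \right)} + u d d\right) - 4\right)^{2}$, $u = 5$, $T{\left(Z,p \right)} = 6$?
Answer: $\frac{1556828}{2295} \approx 678.36$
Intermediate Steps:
$S{\left(d \right)} = \left(2 + 5 d^{2}\right)^{2}$ ($S{\left(d \right)} = \left(\left(6 + 5 d d\right) - 4\right)^{2} = \left(\left(6 + 5 d^{2}\right) - 4\right)^{2} = \left(2 + 5 d^{2}\right)^{2}$)
$w{\left(E \right)} = 33124 E$ ($w{\left(E \right)} = \left(2 + 5 \cdot 6^{2}\right)^{2} E = \left(2 + 5 \cdot 36\right)^{2} E = \left(2 + 180\right)^{2} E = 182^{2} E = 33124 E$)
$\frac{w{\left(94 \right)}}{4590} = \frac{33124 \cdot 94}{4590} = 3113656 \cdot \frac{1}{4590} = \frac{1556828}{2295}$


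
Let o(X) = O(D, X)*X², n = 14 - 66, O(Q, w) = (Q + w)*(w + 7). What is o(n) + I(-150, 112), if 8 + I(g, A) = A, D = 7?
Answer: 5475704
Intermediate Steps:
O(Q, w) = (7 + w)*(Q + w) (O(Q, w) = (Q + w)*(7 + w) = (7 + w)*(Q + w))
I(g, A) = -8 + A
n = -52
o(X) = X²*(49 + X² + 14*X) (o(X) = (X² + 7*7 + 7*X + 7*X)*X² = (X² + 49 + 7*X + 7*X)*X² = (49 + X² + 14*X)*X² = X²*(49 + X² + 14*X))
o(n) + I(-150, 112) = (-52)²*(49 + (-52)² + 14*(-52)) + (-8 + 112) = 2704*(49 + 2704 - 728) + 104 = 2704*2025 + 104 = 5475600 + 104 = 5475704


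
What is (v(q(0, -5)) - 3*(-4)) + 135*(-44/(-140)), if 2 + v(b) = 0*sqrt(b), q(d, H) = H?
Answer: 367/7 ≈ 52.429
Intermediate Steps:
v(b) = -2 (v(b) = -2 + 0*sqrt(b) = -2 + 0 = -2)
(v(q(0, -5)) - 3*(-4)) + 135*(-44/(-140)) = (-2 - 3*(-4)) + 135*(-44/(-140)) = (-2 + 12) + 135*(-44*(-1/140)) = 10 + 135*(11/35) = 10 + 297/7 = 367/7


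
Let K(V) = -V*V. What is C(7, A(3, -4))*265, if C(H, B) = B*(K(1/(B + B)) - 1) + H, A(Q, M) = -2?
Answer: 19345/8 ≈ 2418.1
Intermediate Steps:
K(V) = -V²
C(H, B) = H + B*(-1 - 1/(4*B²)) (C(H, B) = B*(-(1/(B + B))² - 1) + H = B*(-(1/(2*B))² - 1) + H = B*(-1/(4*B²) - 1) + H = B*(-1 - 1/(4*B²)) + H = H + B*(-1 - 1/(4*B²)))
C(7, A(3, -4))*265 = (7 - 1*(-2) - ¼/(-2))*265 = (7 + 2 - ¼*(-½))*265 = (7 + 2 + ⅛)*265 = (73/8)*265 = 19345/8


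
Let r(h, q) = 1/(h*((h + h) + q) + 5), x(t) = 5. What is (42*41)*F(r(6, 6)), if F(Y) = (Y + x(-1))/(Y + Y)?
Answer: 487326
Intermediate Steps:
r(h, q) = 1/(5 + h*(q + 2*h)) (r(h, q) = 1/(h*(2*h + q) + 5) = 1/(h*(q + 2*h) + 5) = 1/(5 + h*(q + 2*h)))
F(Y) = (5 + Y)/(2*Y) (F(Y) = (Y + 5)/(Y + Y) = (5 + Y)/((2*Y)) = (5 + Y)*(1/(2*Y)) = (5 + Y)/(2*Y))
(42*41)*F(r(6, 6)) = (42*41)*((5 + 1/(5 + 2*6**2 + 6*6))/(2*(1/(5 + 2*6**2 + 6*6)))) = 1722*((5 + 1/(5 + 2*36 + 36))/(2*(1/(5 + 2*36 + 36)))) = 1722*((5 + 1/(5 + 72 + 36))/(2*(1/(5 + 72 + 36)))) = 1722*((5 + 1/113)/(2*(1/113))) = 1722*((1/2)*113*(566/113)) = 1722*283 = 487326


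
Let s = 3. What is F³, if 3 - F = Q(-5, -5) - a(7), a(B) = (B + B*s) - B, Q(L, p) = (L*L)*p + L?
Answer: 3652264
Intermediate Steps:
Q(L, p) = L + p*L² (Q(L, p) = L²*p + L = p*L² + L = L + p*L²)
a(B) = 3*B (a(B) = (B + B*3) - B = (B + 3*B) - B = 4*B - B = 3*B)
F = 154 (F = 3 - (-5*(1 - 5*(-5)) - 3*7) = 3 - (-5*(1 + 25) - 1*21) = 3 - (-5*26 - 21) = 3 - (-130 - 21) = 3 - 1*(-151) = 3 + 151 = 154)
F³ = 154³ = 3652264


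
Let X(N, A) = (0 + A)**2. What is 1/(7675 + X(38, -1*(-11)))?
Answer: 1/7796 ≈ 0.00012827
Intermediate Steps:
X(N, A) = A**2
1/(7675 + X(38, -1*(-11))) = 1/(7675 + (-1*(-11))**2) = 1/(7675 + 11**2) = 1/(7675 + 121) = 1/7796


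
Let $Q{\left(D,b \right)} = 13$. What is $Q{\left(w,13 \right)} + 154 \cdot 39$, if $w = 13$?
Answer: $6019$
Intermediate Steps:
$Q{\left(w,13 \right)} + 154 \cdot 39 = 13 + 154 \cdot 39 = 13 + 6006 = 6019$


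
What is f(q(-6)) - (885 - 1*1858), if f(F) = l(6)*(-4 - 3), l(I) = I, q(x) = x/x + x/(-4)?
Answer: 931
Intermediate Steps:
q(x) = 1 - x/4 (q(x) = 1 + x*(-¼) = 1 - x/4)
f(F) = -42 (f(F) = 6*(-4 - 3) = 6*(-7) = -42)
f(q(-6)) - (885 - 1*1858) = -42 - (885 - 1*1858) = -42 - (885 - 1858) = -42 - 1*(-973) = -42 + 973 = 931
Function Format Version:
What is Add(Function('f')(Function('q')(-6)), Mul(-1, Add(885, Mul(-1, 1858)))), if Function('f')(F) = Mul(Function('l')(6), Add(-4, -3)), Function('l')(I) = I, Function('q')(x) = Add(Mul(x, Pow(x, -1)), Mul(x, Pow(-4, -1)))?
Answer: 931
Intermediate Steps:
Function('q')(x) = Add(1, Mul(Rational(-1, 4), x)) (Function('q')(x) = Add(1, Mul(x, Rational(-1, 4))) = Add(1, Mul(Rational(-1, 4), x)))
Function('f')(F) = -42 (Function('f')(F) = Mul(6, Add(-4, -3)) = Mul(6, -7) = -42)
Add(Function('f')(Function('q')(-6)), Mul(-1, Add(885, Mul(-1, 1858)))) = Add(-42, Mul(-1, Add(885, Mul(-1, 1858)))) = Add(-42, Mul(-1, Add(885, -1858))) = Add(-42, Mul(-1, -973)) = Add(-42, 973) = 931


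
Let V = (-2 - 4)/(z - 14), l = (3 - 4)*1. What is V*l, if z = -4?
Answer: -⅓ ≈ -0.33333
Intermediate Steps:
l = -1 (l = -1*1 = -1)
V = ⅓ (V = (-2 - 4)/(-4 - 14) = -6/(-18) = -6*(-1/18) = ⅓ ≈ 0.33333)
V*l = (⅓)*(-1) = -⅓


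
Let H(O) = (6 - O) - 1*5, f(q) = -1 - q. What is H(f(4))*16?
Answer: 96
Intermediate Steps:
H(O) = 1 - O (H(O) = (6 - O) - 5 = 1 - O)
H(f(4))*16 = (1 - (-1 - 1*4))*16 = (1 - (-1 - 4))*16 = (1 - 1*(-5))*16 = (1 + 5)*16 = 6*16 = 96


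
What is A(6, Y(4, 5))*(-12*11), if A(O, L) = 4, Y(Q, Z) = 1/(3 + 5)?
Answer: -528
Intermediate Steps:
Y(Q, Z) = 1/8
A(6, Y(4, 5))*(-12*11) = 4*(-12*11) = 4*(-132) = -528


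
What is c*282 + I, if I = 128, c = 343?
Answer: 96854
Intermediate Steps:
c*282 + I = 343*282 + 128 = 96726 + 128 = 96854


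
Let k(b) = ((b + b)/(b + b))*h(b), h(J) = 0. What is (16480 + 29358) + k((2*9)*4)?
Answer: 45838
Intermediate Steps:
k(b) = 0 (k(b) = ((b + b)/(b + b))*0 = ((2*b)/((2*b)))*0 = ((2*b)*(1/(2*b)))*0 = 1*0 = 0)
(16480 + 29358) + k((2*9)*4) = (16480 + 29358) + 0 = 45838 + 0 = 45838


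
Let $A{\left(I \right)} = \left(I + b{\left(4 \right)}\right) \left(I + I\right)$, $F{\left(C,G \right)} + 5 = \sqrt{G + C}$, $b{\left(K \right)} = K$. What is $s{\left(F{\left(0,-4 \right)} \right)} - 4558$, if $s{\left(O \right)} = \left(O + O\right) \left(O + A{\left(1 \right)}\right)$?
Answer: $-4616$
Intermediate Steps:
$F{\left(C,G \right)} = -5 + \sqrt{C + G}$ ($F{\left(C,G \right)} = -5 + \sqrt{G + C} = -5 + \sqrt{C + G}$)
$A{\left(I \right)} = 2 I \left(4 + I\right)$ ($A{\left(I \right)} = \left(I + 4\right) \left(I + I\right) = \left(4 + I\right) 2 I = 2 I \left(4 + I\right)$)
$s{\left(O \right)} = 2 O \left(10 + O\right)$ ($s{\left(O \right)} = \left(O + O\right) \left(O + 2 \cdot 1 \left(4 + 1\right)\right) = 2 O \left(O + 2 \cdot 1 \cdot 5\right) = 2 O \left(O + 10\right) = 2 O \left(10 + O\right)$)
$s{\left(F{\left(0,-4 \right)} \right)} - 4558 = 2 \left(-5 + \sqrt{0 - 4}\right) \left(10 - \left(5 - \sqrt{0 - 4}\right)\right) - 4558 = 2 \left(-5 + \sqrt{-4}\right) \left(10 - \left(5 - \sqrt{-4}\right)\right) - 4558 = 2 \left(-5 + 2 i\right) \left(10 - \left(5 - 2 i\right)\right) - 4558 = 2 \left(-5 + 2 i\right) \left(5 + 2 i\right) - 4558 = -4558 + 2 \left(-5 + 2 i\right) \left(5 + 2 i\right)$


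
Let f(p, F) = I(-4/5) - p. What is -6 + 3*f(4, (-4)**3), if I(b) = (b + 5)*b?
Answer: -702/25 ≈ -28.080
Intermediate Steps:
I(b) = b*(5 + b) (I(b) = (5 + b)*b = b*(5 + b))
f(p, F) = -84/25 - p (f(p, F) = (-4/5)*(5 - 4/5) - p = (-4*1/5)*(5 - 4*1/5) - p = -4*(5 - 4/5)/5 - p = -4/5*21/5 - p = -84/25 - p)
-6 + 3*f(4, (-4)**3) = -6 + 3*(-84/25 - 1*4) = -6 + 3*(-84/25 - 4) = -6 + 3*(-184/25) = -6 - 552/25 = -702/25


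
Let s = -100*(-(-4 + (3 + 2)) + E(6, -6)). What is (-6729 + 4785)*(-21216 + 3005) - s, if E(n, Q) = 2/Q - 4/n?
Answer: 35401984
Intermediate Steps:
E(n, Q) = -4/n + 2/Q
s = 200 (s = -100*(-(-4 + (3 + 2)) + (-4/6 + 2/(-6))) = -100*(-(-4 + 5) + (-4*1/6 + 2*(-1/6))) = -100*(-1*1 + (-2/3 - 1/3)) = -100*(-1 - 1) = -100*(-2) = 200)
(-6729 + 4785)*(-21216 + 3005) - s = (-6729 + 4785)*(-21216 + 3005) - 1*200 = -1944*(-18211) - 200 = 35402184 - 200 = 35401984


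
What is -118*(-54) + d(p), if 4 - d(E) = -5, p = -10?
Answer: 6381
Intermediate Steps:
d(E) = 9 (d(E) = 4 - 1*(-5) = 4 + 5 = 9)
-118*(-54) + d(p) = -118*(-54) + 9 = 6372 + 9 = 6381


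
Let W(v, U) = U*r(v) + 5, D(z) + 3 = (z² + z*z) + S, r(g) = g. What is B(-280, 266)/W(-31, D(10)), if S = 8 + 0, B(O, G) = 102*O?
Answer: 2856/635 ≈ 4.4976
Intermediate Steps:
S = 8
D(z) = 5 + 2*z² (D(z) = -3 + ((z² + z*z) + 8) = -3 + ((z² + z²) + 8) = -3 + (2*z² + 8) = -3 + (8 + 2*z²) = 5 + 2*z²)
W(v, U) = 5 + U*v (W(v, U) = U*v + 5 = 5 + U*v)
B(-280, 266)/W(-31, D(10)) = (102*(-280))/(5 + (5 + 2*10²)*(-31)) = -28560/(5 + (5 + 2*100)*(-31)) = -28560/(5 + (5 + 200)*(-31)) = -28560/(5 + 205*(-31)) = -28560/(5 - 6355) = -28560/(-6350) = -28560*(-1/6350) = 2856/635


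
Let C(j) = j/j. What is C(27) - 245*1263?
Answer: -309434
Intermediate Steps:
C(j) = 1
C(27) - 245*1263 = 1 - 245*1263 = 1 - 309435 = -309434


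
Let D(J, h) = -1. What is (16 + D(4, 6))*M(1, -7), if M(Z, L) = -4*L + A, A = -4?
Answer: 360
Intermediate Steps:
M(Z, L) = -4 - 4*L (M(Z, L) = -4*L - 4 = -4 - 4*L)
(16 + D(4, 6))*M(1, -7) = (16 - 1)*(-4 - 4*(-7)) = 15*(-4 + 28) = 15*24 = 360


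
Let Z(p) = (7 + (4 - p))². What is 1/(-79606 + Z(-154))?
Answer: -1/52381 ≈ -1.9091e-5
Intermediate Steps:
Z(p) = (11 - p)²
1/(-79606 + Z(-154)) = 1/(-79606 + (-11 - 154)²) = 1/(-79606 + (-165)²) = 1/(-79606 + 27225) = 1/(-52381) = -1/52381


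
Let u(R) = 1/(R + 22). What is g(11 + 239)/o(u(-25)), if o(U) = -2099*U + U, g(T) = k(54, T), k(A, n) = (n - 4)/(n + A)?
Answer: 369/318896 ≈ 0.0011571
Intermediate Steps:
k(A, n) = (-4 + n)/(A + n)
u(R) = 1/(22 + R)
g(T) = (-4 + T)/(54 + T)
o(U) = -2098*U
g(11 + 239)/o(u(-25)) = ((-4 + (11 + 239))/(54 + (11 + 239)))/((-2098/(22 - 25))) = ((-4 + 250)/(54 + 250))/((-2098/(-3))) = (246/304)/((-2098*(-⅓))) = ((1/304)*246)/(2098/3) = (123/152)*(3/2098) = 369/318896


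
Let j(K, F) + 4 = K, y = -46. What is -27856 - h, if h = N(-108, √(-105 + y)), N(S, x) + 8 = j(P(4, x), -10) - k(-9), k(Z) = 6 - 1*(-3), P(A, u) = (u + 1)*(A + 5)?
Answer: -27844 - 9*I*√151 ≈ -27844.0 - 110.59*I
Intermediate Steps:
P(A, u) = (1 + u)*(5 + A)
j(K, F) = -4 + K
k(Z) = 9 (k(Z) = 6 + 3 = 9)
N(S, x) = -12 + 9*x (N(S, x) = -8 + ((-4 + (5 + 4 + 5*x + 4*x)) - 1*9) = -8 + ((-4 + (9 + 9*x)) - 9) = -8 + ((5 + 9*x) - 9) = -8 + (-4 + 9*x) = -12 + 9*x)
h = -12 + 9*I*√151 (h = -12 + 9*√(-105 - 46) = -12 + 9*√(-151) = -12 + 9*(I*√151) = -12 + 9*I*√151 ≈ -12.0 + 110.59*I)
-27856 - h = -27856 - (-12 + 9*I*√151) = -27856 + (12 - 9*I*√151) = -27844 - 9*I*√151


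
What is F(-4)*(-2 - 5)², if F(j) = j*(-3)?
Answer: 588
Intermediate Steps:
F(j) = -3*j
F(-4)*(-2 - 5)² = (-3*(-4))*(-2 - 5)² = 12*(-7)² = 12*49 = 588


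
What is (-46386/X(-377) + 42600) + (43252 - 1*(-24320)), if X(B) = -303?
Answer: 11142834/101 ≈ 1.1033e+5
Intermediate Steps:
(-46386/X(-377) + 42600) + (43252 - 1*(-24320)) = (-46386/(-303) + 42600) + (43252 - 1*(-24320)) = (-46386*(-1/303) + 42600) + (43252 + 24320) = (15462/101 + 42600) + 67572 = 4318062/101 + 67572 = 11142834/101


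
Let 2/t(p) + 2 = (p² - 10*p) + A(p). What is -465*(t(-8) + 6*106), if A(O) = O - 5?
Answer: -12717130/43 ≈ -2.9575e+5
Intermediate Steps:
A(O) = -5 + O
t(p) = 2/(-7 + p² - 9*p) (t(p) = 2/(-2 + ((p² - 10*p) + (-5 + p))) = 2/(-2 + (-5 + p² - 9*p)) = 2/(-7 + p² - 9*p))
-465*(t(-8) + 6*106) = -465*(2/(-7 + (-8)² - 9*(-8)) + 6*106) = -465*(2/(-7 + 64 + 72) + 636) = -465*(2/129 + 636) = -465*82046/129 = -12717130/43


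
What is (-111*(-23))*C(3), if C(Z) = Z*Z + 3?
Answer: 30636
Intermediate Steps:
C(Z) = 3 + Z**2 (C(Z) = Z**2 + 3 = 3 + Z**2)
(-111*(-23))*C(3) = (-111*(-23))*(3 + 3**2) = 2553*(3 + 9) = 2553*12 = 30636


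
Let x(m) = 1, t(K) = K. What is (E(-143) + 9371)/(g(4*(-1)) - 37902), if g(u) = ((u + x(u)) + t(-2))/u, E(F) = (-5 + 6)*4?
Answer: -37500/151603 ≈ -0.24736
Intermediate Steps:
E(F) = 4 (E(F) = 1*4 = 4)
g(u) = (-1 + u)/u (g(u) = ((u + 1) - 2)/u = ((1 + u) - 2)/u = (-1 + u)/u)
(E(-143) + 9371)/(g(4*(-1)) - 37902) = (4 + 9371)/((-1 + 4*(-1))/((4*(-1))) - 37902) = 9375/((-1 - 4)/(-4) - 37902) = 9375/(-1/4*(-5) - 37902) = 9375/(5/4 - 37902) = 9375/(-151603/4) = 9375*(-4/151603) = -37500/151603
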